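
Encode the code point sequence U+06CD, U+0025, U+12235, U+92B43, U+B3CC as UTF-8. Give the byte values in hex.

U+06CD: 2-byte form → DB 8D.
U+0025: 1-byte form → 25.
U+12235: 4-byte form → F0 92 88 B5.
U+92B43: 4-byte form → F2 92 AD 83.
U+B3CC: 3-byte form → EB 8F 8C.
Concatenated (14 bytes): DB 8D 25 F0 92 88 B5 F2 92 AD 83 EB 8F 8C.

DB 8D 25 F0 92 88 B5 F2 92 AD 83 EB 8F 8C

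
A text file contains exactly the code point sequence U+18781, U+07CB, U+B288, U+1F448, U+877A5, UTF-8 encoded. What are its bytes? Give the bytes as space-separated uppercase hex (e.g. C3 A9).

F0 98 9E 81 DF 8B EB 8A 88 F0 9F 91 88 F2 87 9E A5

U+18781: 4-byte form → F0 98 9E 81.
U+07CB: 2-byte form → DF 8B.
U+B288: 3-byte form → EB 8A 88.
U+1F448: 4-byte form → F0 9F 91 88.
U+877A5: 4-byte form → F2 87 9E A5.
Concatenated (17 bytes): F0 98 9E 81 DF 8B EB 8A 88 F0 9F 91 88 F2 87 9E A5.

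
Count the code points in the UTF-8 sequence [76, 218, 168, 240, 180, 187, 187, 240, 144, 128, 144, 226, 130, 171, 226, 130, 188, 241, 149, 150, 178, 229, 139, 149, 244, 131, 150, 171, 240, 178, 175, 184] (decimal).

Byte at offset 0: 0x4C = 01001100 → 1-byte char (#1). Advance 1.
Byte at offset 1: 0xDA = 11011010 → 2-byte char (#2). Advance 2.
Byte at offset 3: 0xF0 = 11110000 → 4-byte char (#3). Advance 4.
Byte at offset 7: 0xF0 = 11110000 → 4-byte char (#4). Advance 4.
Byte at offset 11: 0xE2 = 11100010 → 3-byte char (#5). Advance 3.
Byte at offset 14: 0xE2 = 11100010 → 3-byte char (#6). Advance 3.
Byte at offset 17: 0xF1 = 11110001 → 4-byte char (#7). Advance 4.
Byte at offset 21: 0xE5 = 11100101 → 3-byte char (#8). Advance 3.
Byte at offset 24: 0xF4 = 11110100 → 4-byte char (#9). Advance 4.
Byte at offset 28: 0xF0 = 11110000 → 4-byte char (#10). Advance 4.
Reached end at offset 32 after 10 code points.

10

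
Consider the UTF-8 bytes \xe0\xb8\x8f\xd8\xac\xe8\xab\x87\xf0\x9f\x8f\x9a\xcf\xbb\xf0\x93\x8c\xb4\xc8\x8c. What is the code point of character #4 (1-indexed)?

U+1F3DA

Offset 0: leading byte 0xE0 = 11100000 → 3-byte char #1 = E0 B8 8F.
Offset 3: leading byte 0xD8 = 11011000 → 2-byte char #2 = D8 AC.
Offset 5: leading byte 0xE8 = 11101000 → 3-byte char #3 = E8 AB 87.
Offset 8: leading byte 0xF0 = 11110000 → 4-byte char #4 = F0 9F 8F 9A.
Leading byte 0xF0 = 11110000 matches 11110xxx → 4-byte sequence.
Byte 1: 0xF0 = 11110000, payload 000 (3 bits).
Byte 2: 0x9F = 10011111 (10xxxxxx ✓), payload 011111.
Byte 3: 0x8F = 10001111 (10xxxxxx ✓), payload 001111.
Byte 4: 0x9A = 10011010 (10xxxxxx ✓), payload 011010.
Concatenate: 000011111001111011010 = 0x1F3DA (21 bits → U+1F3DA).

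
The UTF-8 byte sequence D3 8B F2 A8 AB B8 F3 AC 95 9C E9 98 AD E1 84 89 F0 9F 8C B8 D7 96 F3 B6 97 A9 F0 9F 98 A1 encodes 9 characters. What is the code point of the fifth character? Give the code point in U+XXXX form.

U+1109

Offset 0: leading byte 0xD3 = 11010011 → 2-byte char #1 = D3 8B.
Offset 2: leading byte 0xF2 = 11110010 → 4-byte char #2 = F2 A8 AB B8.
Offset 6: leading byte 0xF3 = 11110011 → 4-byte char #3 = F3 AC 95 9C.
Offset 10: leading byte 0xE9 = 11101001 → 3-byte char #4 = E9 98 AD.
Offset 13: leading byte 0xE1 = 11100001 → 3-byte char #5 = E1 84 89.
Leading byte 0xE1 = 11100001 matches 1110xxxx → 3-byte sequence.
Byte 1: 0xE1 = 11100001, payload 0001 (4 bits).
Byte 2: 0x84 = 10000100 (10xxxxxx ✓), payload 000100.
Byte 3: 0x89 = 10001001 (10xxxxxx ✓), payload 001001.
Concatenate: 0001000100001001 = 0x1109 (16 bits → U+1109).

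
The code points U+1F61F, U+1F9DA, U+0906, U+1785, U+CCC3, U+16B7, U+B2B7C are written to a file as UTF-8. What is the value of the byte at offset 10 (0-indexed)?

U+1F61F → 4-byte form F0 9F 98 9F at offsets 0–3.
U+1F9DA → 4-byte form F0 9F A7 9A at offsets 4–7.
U+0906 → 3-byte form E0 A4 86 at offsets 8–10.
Offset 10 falls in char 3's range; it's byte 3 of E0 A4 86 = 0x86.

0x86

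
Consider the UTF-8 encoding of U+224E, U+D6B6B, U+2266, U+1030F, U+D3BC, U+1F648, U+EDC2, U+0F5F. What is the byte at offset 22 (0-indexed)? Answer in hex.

0xB7

U+224E → 3-byte form E2 89 8E at offsets 0–2.
U+D6B6B → 4-byte form F3 96 AD AB at offsets 3–6.
U+2266 → 3-byte form E2 89 A6 at offsets 7–9.
U+1030F → 4-byte form F0 90 8C 8F at offsets 10–13.
U+D3BC → 3-byte form ED 8E BC at offsets 14–16.
U+1F648 → 4-byte form F0 9F 99 88 at offsets 17–20.
U+EDC2 → 3-byte form EE B7 82 at offsets 21–23.
Offset 22 falls in char 7's range; it's byte 2 of EE B7 82 = 0xB7.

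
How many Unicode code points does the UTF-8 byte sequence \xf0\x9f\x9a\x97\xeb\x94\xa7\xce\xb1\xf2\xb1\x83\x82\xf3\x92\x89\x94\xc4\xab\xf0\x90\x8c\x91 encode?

Byte at offset 0: 0xF0 = 11110000 → 4-byte char (#1). Advance 4.
Byte at offset 4: 0xEB = 11101011 → 3-byte char (#2). Advance 3.
Byte at offset 7: 0xCE = 11001110 → 2-byte char (#3). Advance 2.
Byte at offset 9: 0xF2 = 11110010 → 4-byte char (#4). Advance 4.
Byte at offset 13: 0xF3 = 11110011 → 4-byte char (#5). Advance 4.
Byte at offset 17: 0xC4 = 11000100 → 2-byte char (#6). Advance 2.
Byte at offset 19: 0xF0 = 11110000 → 4-byte char (#7). Advance 4.
Reached end at offset 23 after 7 code points.

7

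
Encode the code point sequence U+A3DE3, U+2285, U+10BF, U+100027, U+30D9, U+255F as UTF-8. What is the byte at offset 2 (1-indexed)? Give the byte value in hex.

0xA3

1-indexed offset 2 is 0-indexed offset 1.
U+A3DE3 → 4-byte form F2 A3 B7 A3 at offsets 0–3.
Offset 1 falls in char 1's range; it's byte 2 of F2 A3 B7 A3 = 0xA3.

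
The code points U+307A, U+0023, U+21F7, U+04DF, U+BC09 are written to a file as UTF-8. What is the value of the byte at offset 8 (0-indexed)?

U+307A → 3-byte form E3 81 BA at offsets 0–2.
U+0023 → 1-byte form 23 at offsets 3–3.
U+21F7 → 3-byte form E2 87 B7 at offsets 4–6.
U+04DF → 2-byte form D3 9F at offsets 7–8.
Offset 8 falls in char 4's range; it's byte 2 of D3 9F = 0x9F.

0x9F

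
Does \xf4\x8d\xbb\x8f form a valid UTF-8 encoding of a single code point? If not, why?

valid

Leading byte 0xF4 = 11110100 → 4-byte form.
Continuation bytes 0x8D=10001101, 0xBB=10111011, 0x8F=10001111 all match 10xxxxxx.
Decoded value 0x10DECF is ≥ 0x10000 (shortest form) and not a surrogate.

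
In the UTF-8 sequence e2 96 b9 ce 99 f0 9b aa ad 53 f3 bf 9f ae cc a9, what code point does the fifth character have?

Offset 0: leading byte 0xE2 = 11100010 → 3-byte char #1 = E2 96 B9.
Offset 3: leading byte 0xCE = 11001110 → 2-byte char #2 = CE 99.
Offset 5: leading byte 0xF0 = 11110000 → 4-byte char #3 = F0 9B AA AD.
Offset 9: leading byte 0x53 = 01010011 → 1-byte char #4 = 53.
Offset 10: leading byte 0xF3 = 11110011 → 4-byte char #5 = F3 BF 9F AE.
Leading byte 0xF3 = 11110011 matches 11110xxx → 4-byte sequence.
Byte 1: 0xF3 = 11110011, payload 011 (3 bits).
Byte 2: 0xBF = 10111111 (10xxxxxx ✓), payload 111111.
Byte 3: 0x9F = 10011111 (10xxxxxx ✓), payload 011111.
Byte 4: 0xAE = 10101110 (10xxxxxx ✓), payload 101110.
Concatenate: 011111111011111101110 = 0xFF7EE (21 bits → U+FF7EE).

U+FF7EE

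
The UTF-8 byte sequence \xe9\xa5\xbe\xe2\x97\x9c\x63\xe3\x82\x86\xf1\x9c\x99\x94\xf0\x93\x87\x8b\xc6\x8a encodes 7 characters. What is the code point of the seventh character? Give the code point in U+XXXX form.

U+018A

Offset 0: leading byte 0xE9 = 11101001 → 3-byte char #1 = E9 A5 BE.
Offset 3: leading byte 0xE2 = 11100010 → 3-byte char #2 = E2 97 9C.
Offset 6: leading byte 0x63 = 01100011 → 1-byte char #3 = 63.
Offset 7: leading byte 0xE3 = 11100011 → 3-byte char #4 = E3 82 86.
Offset 10: leading byte 0xF1 = 11110001 → 4-byte char #5 = F1 9C 99 94.
Offset 14: leading byte 0xF0 = 11110000 → 4-byte char #6 = F0 93 87 8B.
Offset 18: leading byte 0xC6 = 11000110 → 2-byte char #7 = C6 8A.
Leading byte 0xC6 = 11000110 matches 110xxxxx → 2-byte sequence.
Byte 1: 0xC6 = 11000110, payload 00110 (5 bits).
Byte 2: 0x8A = 10001010 (10xxxxxx ✓), payload 001010.
Concatenate: 00110001010 = 0x18A (11 bits → U+018A).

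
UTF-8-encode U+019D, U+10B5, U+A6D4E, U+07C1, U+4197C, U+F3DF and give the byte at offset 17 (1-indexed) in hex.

0x8F

1-indexed offset 17 is 0-indexed offset 16.
U+019D → 2-byte form C6 9D at offsets 0–1.
U+10B5 → 3-byte form E1 82 B5 at offsets 2–4.
U+A6D4E → 4-byte form F2 A6 B5 8E at offsets 5–8.
U+07C1 → 2-byte form DF 81 at offsets 9–10.
U+4197C → 4-byte form F1 81 A5 BC at offsets 11–14.
U+F3DF → 3-byte form EF 8F 9F at offsets 15–17.
Offset 16 falls in char 6's range; it's byte 2 of EF 8F 9F = 0x8F.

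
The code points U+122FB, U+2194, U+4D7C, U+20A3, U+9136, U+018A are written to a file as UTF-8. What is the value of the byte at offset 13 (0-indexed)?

U+122FB → 4-byte form F0 92 8B BB at offsets 0–3.
U+2194 → 3-byte form E2 86 94 at offsets 4–6.
U+4D7C → 3-byte form E4 B5 BC at offsets 7–9.
U+20A3 → 3-byte form E2 82 A3 at offsets 10–12.
U+9136 → 3-byte form E9 84 B6 at offsets 13–15.
Offset 13 falls in char 5's range; it's byte 1 of E9 84 B6 = 0xE9.

0xE9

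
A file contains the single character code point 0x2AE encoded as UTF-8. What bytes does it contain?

U+02AE = 0x2AE = 686 decimal. In range U+0080–U+07FF → 2-byte form: 110xxxxx 10xxxxxx.
Binary (11 bits): 01010101110.
Split 5+6: 01010 | 101110.
Byte 1: 11001010 = 0xCA.
Byte 2: 10101110 = 0xAE.

CA AE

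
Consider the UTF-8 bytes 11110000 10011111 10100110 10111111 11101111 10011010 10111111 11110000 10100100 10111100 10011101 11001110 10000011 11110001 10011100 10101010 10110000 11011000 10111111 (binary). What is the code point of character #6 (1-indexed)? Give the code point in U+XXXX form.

U+063F

Offset 0: leading byte 0xF0 = 11110000 → 4-byte char #1 = F0 9F A6 BF.
Offset 4: leading byte 0xEF = 11101111 → 3-byte char #2 = EF 9A BF.
Offset 7: leading byte 0xF0 = 11110000 → 4-byte char #3 = F0 A4 BC 9D.
Offset 11: leading byte 0xCE = 11001110 → 2-byte char #4 = CE 83.
Offset 13: leading byte 0xF1 = 11110001 → 4-byte char #5 = F1 9C AA B0.
Offset 17: leading byte 0xD8 = 11011000 → 2-byte char #6 = D8 BF.
Leading byte 0xD8 = 11011000 matches 110xxxxx → 2-byte sequence.
Byte 1: 0xD8 = 11011000, payload 11000 (5 bits).
Byte 2: 0xBF = 10111111 (10xxxxxx ✓), payload 111111.
Concatenate: 11000111111 = 0x63F (11 bits → U+063F).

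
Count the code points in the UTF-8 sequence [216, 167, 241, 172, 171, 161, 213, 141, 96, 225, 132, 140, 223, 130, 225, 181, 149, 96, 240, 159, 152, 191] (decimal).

Byte at offset 0: 0xD8 = 11011000 → 2-byte char (#1). Advance 2.
Byte at offset 2: 0xF1 = 11110001 → 4-byte char (#2). Advance 4.
Byte at offset 6: 0xD5 = 11010101 → 2-byte char (#3). Advance 2.
Byte at offset 8: 0x60 = 01100000 → 1-byte char (#4). Advance 1.
Byte at offset 9: 0xE1 = 11100001 → 3-byte char (#5). Advance 3.
Byte at offset 12: 0xDF = 11011111 → 2-byte char (#6). Advance 2.
Byte at offset 14: 0xE1 = 11100001 → 3-byte char (#7). Advance 3.
Byte at offset 17: 0x60 = 01100000 → 1-byte char (#8). Advance 1.
Byte at offset 18: 0xF0 = 11110000 → 4-byte char (#9). Advance 4.
Reached end at offset 22 after 9 code points.

9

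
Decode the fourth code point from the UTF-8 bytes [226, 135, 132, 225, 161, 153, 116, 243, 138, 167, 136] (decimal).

Offset 0: leading byte 0xE2 = 11100010 → 3-byte char #1 = E2 87 84.
Offset 3: leading byte 0xE1 = 11100001 → 3-byte char #2 = E1 A1 99.
Offset 6: leading byte 0x74 = 01110100 → 1-byte char #3 = 74.
Offset 7: leading byte 0xF3 = 11110011 → 4-byte char #4 = F3 8A A7 88.
Leading byte 0xF3 = 11110011 matches 11110xxx → 4-byte sequence.
Byte 1: 0xF3 = 11110011, payload 011 (3 bits).
Byte 2: 0x8A = 10001010 (10xxxxxx ✓), payload 001010.
Byte 3: 0xA7 = 10100111 (10xxxxxx ✓), payload 100111.
Byte 4: 0x88 = 10001000 (10xxxxxx ✓), payload 001000.
Concatenate: 011001010100111001000 = 0xCA9C8 (21 bits → U+CA9C8).

U+CA9C8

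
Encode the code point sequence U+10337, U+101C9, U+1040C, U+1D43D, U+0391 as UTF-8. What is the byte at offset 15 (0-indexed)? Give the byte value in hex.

0xBD

U+10337 → 4-byte form F0 90 8C B7 at offsets 0–3.
U+101C9 → 4-byte form F0 90 87 89 at offsets 4–7.
U+1040C → 4-byte form F0 90 90 8C at offsets 8–11.
U+1D43D → 4-byte form F0 9D 90 BD at offsets 12–15.
Offset 15 falls in char 4's range; it's byte 4 of F0 9D 90 BD = 0xBD.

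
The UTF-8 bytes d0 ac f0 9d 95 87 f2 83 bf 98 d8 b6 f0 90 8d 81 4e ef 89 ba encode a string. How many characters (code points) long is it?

Byte at offset 0: 0xD0 = 11010000 → 2-byte char (#1). Advance 2.
Byte at offset 2: 0xF0 = 11110000 → 4-byte char (#2). Advance 4.
Byte at offset 6: 0xF2 = 11110010 → 4-byte char (#3). Advance 4.
Byte at offset 10: 0xD8 = 11011000 → 2-byte char (#4). Advance 2.
Byte at offset 12: 0xF0 = 11110000 → 4-byte char (#5). Advance 4.
Byte at offset 16: 0x4E = 01001110 → 1-byte char (#6). Advance 1.
Byte at offset 17: 0xEF = 11101111 → 3-byte char (#7). Advance 3.
Reached end at offset 20 after 7 code points.

7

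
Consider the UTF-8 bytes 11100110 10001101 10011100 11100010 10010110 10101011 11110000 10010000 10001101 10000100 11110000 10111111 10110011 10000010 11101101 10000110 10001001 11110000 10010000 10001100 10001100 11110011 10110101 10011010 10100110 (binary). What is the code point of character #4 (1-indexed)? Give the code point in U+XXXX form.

U+3FCC2

Offset 0: leading byte 0xE6 = 11100110 → 3-byte char #1 = E6 8D 9C.
Offset 3: leading byte 0xE2 = 11100010 → 3-byte char #2 = E2 96 AB.
Offset 6: leading byte 0xF0 = 11110000 → 4-byte char #3 = F0 90 8D 84.
Offset 10: leading byte 0xF0 = 11110000 → 4-byte char #4 = F0 BF B3 82.
Leading byte 0xF0 = 11110000 matches 11110xxx → 4-byte sequence.
Byte 1: 0xF0 = 11110000, payload 000 (3 bits).
Byte 2: 0xBF = 10111111 (10xxxxxx ✓), payload 111111.
Byte 3: 0xB3 = 10110011 (10xxxxxx ✓), payload 110011.
Byte 4: 0x82 = 10000010 (10xxxxxx ✓), payload 000010.
Concatenate: 000111111110011000010 = 0x3FCC2 (21 bits → U+3FCC2).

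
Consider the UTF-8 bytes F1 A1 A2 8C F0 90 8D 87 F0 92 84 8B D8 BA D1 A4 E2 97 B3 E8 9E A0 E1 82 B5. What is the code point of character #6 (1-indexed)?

Offset 0: leading byte 0xF1 = 11110001 → 4-byte char #1 = F1 A1 A2 8C.
Offset 4: leading byte 0xF0 = 11110000 → 4-byte char #2 = F0 90 8D 87.
Offset 8: leading byte 0xF0 = 11110000 → 4-byte char #3 = F0 92 84 8B.
Offset 12: leading byte 0xD8 = 11011000 → 2-byte char #4 = D8 BA.
Offset 14: leading byte 0xD1 = 11010001 → 2-byte char #5 = D1 A4.
Offset 16: leading byte 0xE2 = 11100010 → 3-byte char #6 = E2 97 B3.
Leading byte 0xE2 = 11100010 matches 1110xxxx → 3-byte sequence.
Byte 1: 0xE2 = 11100010, payload 0010 (4 bits).
Byte 2: 0x97 = 10010111 (10xxxxxx ✓), payload 010111.
Byte 3: 0xB3 = 10110011 (10xxxxxx ✓), payload 110011.
Concatenate: 0010010111110011 = 0x25F3 (16 bits → U+25F3).

U+25F3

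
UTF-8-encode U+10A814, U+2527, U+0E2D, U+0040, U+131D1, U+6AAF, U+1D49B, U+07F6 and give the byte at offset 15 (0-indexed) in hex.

U+10A814 → 4-byte form F4 8A A0 94 at offsets 0–3.
U+2527 → 3-byte form E2 94 A7 at offsets 4–6.
U+0E2D → 3-byte form E0 B8 AD at offsets 7–9.
U+0040 → 1-byte form 40 at offsets 10–10.
U+131D1 → 4-byte form F0 93 87 91 at offsets 11–14.
U+6AAF → 3-byte form E6 AA AF at offsets 15–17.
Offset 15 falls in char 6's range; it's byte 1 of E6 AA AF = 0xE6.

0xE6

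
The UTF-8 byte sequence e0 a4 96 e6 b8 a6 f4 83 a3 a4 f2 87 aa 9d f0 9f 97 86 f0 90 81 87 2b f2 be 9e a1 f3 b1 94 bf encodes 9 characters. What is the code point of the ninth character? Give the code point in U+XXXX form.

U+F153F

Offset 0: leading byte 0xE0 = 11100000 → 3-byte char #1 = E0 A4 96.
Offset 3: leading byte 0xE6 = 11100110 → 3-byte char #2 = E6 B8 A6.
Offset 6: leading byte 0xF4 = 11110100 → 4-byte char #3 = F4 83 A3 A4.
Offset 10: leading byte 0xF2 = 11110010 → 4-byte char #4 = F2 87 AA 9D.
Offset 14: leading byte 0xF0 = 11110000 → 4-byte char #5 = F0 9F 97 86.
Offset 18: leading byte 0xF0 = 11110000 → 4-byte char #6 = F0 90 81 87.
Offset 22: leading byte 0x2B = 00101011 → 1-byte char #7 = 2B.
Offset 23: leading byte 0xF2 = 11110010 → 4-byte char #8 = F2 BE 9E A1.
Offset 27: leading byte 0xF3 = 11110011 → 4-byte char #9 = F3 B1 94 BF.
Leading byte 0xF3 = 11110011 matches 11110xxx → 4-byte sequence.
Byte 1: 0xF3 = 11110011, payload 011 (3 bits).
Byte 2: 0xB1 = 10110001 (10xxxxxx ✓), payload 110001.
Byte 3: 0x94 = 10010100 (10xxxxxx ✓), payload 010100.
Byte 4: 0xBF = 10111111 (10xxxxxx ✓), payload 111111.
Concatenate: 011110001010100111111 = 0xF153F (21 bits → U+F153F).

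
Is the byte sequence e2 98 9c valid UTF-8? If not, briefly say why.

valid

Leading byte 0xE2 = 11100010 → 3-byte form.
Continuation bytes 0x98=10011000, 0x9C=10011100 all match 10xxxxxx.
Decoded value 0x261C is ≥ 0x800 (shortest form) and not a surrogate.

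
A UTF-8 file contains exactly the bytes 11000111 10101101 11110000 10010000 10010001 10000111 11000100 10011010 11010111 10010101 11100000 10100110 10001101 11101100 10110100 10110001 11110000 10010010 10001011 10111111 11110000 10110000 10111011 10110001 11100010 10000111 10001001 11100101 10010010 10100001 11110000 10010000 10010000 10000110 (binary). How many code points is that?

Byte at offset 0: 0xC7 = 11000111 → 2-byte char (#1). Advance 2.
Byte at offset 2: 0xF0 = 11110000 → 4-byte char (#2). Advance 4.
Byte at offset 6: 0xC4 = 11000100 → 2-byte char (#3). Advance 2.
Byte at offset 8: 0xD7 = 11010111 → 2-byte char (#4). Advance 2.
Byte at offset 10: 0xE0 = 11100000 → 3-byte char (#5). Advance 3.
Byte at offset 13: 0xEC = 11101100 → 3-byte char (#6). Advance 3.
Byte at offset 16: 0xF0 = 11110000 → 4-byte char (#7). Advance 4.
Byte at offset 20: 0xF0 = 11110000 → 4-byte char (#8). Advance 4.
Byte at offset 24: 0xE2 = 11100010 → 3-byte char (#9). Advance 3.
Byte at offset 27: 0xE5 = 11100101 → 3-byte char (#10). Advance 3.
Byte at offset 30: 0xF0 = 11110000 → 4-byte char (#11). Advance 4.
Reached end at offset 34 after 11 code points.

11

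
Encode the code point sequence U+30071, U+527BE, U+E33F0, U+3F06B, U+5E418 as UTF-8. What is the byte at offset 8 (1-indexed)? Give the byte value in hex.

0xBE

1-indexed offset 8 is 0-indexed offset 7.
U+30071 → 4-byte form F0 B0 81 B1 at offsets 0–3.
U+527BE → 4-byte form F1 92 9E BE at offsets 4–7.
Offset 7 falls in char 2's range; it's byte 4 of F1 92 9E BE = 0xBE.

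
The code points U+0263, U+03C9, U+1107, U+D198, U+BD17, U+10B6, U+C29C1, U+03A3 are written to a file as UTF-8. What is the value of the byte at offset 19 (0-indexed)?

U+0263 → 2-byte form C9 A3 at offsets 0–1.
U+03C9 → 2-byte form CF 89 at offsets 2–3.
U+1107 → 3-byte form E1 84 87 at offsets 4–6.
U+D198 → 3-byte form ED 86 98 at offsets 7–9.
U+BD17 → 3-byte form EB B4 97 at offsets 10–12.
U+10B6 → 3-byte form E1 82 B6 at offsets 13–15.
U+C29C1 → 4-byte form F3 82 A7 81 at offsets 16–19.
Offset 19 falls in char 7's range; it's byte 4 of F3 82 A7 81 = 0x81.

0x81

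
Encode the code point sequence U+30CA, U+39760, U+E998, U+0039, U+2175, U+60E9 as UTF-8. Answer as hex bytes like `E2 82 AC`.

U+30CA: 3-byte form → E3 83 8A.
U+39760: 4-byte form → F0 B9 9D A0.
U+E998: 3-byte form → EE A6 98.
U+0039: 1-byte form → 39.
U+2175: 3-byte form → E2 85 B5.
U+60E9: 3-byte form → E6 83 A9.
Concatenated (17 bytes): E3 83 8A F0 B9 9D A0 EE A6 98 39 E2 85 B5 E6 83 A9.

E3 83 8A F0 B9 9D A0 EE A6 98 39 E2 85 B5 E6 83 A9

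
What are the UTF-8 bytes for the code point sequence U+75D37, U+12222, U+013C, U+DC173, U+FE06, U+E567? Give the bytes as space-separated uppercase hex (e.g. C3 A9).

U+75D37: 4-byte form → F1 B5 B4 B7.
U+12222: 4-byte form → F0 92 88 A2.
U+013C: 2-byte form → C4 BC.
U+DC173: 4-byte form → F3 9C 85 B3.
U+FE06: 3-byte form → EF B8 86.
U+E567: 3-byte form → EE 95 A7.
Concatenated (20 bytes): F1 B5 B4 B7 F0 92 88 A2 C4 BC F3 9C 85 B3 EF B8 86 EE 95 A7.

F1 B5 B4 B7 F0 92 88 A2 C4 BC F3 9C 85 B3 EF B8 86 EE 95 A7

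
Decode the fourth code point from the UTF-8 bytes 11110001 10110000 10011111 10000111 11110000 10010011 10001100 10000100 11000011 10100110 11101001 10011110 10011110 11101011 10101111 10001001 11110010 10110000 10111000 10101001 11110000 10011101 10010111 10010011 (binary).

Offset 0: leading byte 0xF1 = 11110001 → 4-byte char #1 = F1 B0 9F 87.
Offset 4: leading byte 0xF0 = 11110000 → 4-byte char #2 = F0 93 8C 84.
Offset 8: leading byte 0xC3 = 11000011 → 2-byte char #3 = C3 A6.
Offset 10: leading byte 0xE9 = 11101001 → 3-byte char #4 = E9 9E 9E.
Leading byte 0xE9 = 11101001 matches 1110xxxx → 3-byte sequence.
Byte 1: 0xE9 = 11101001, payload 1001 (4 bits).
Byte 2: 0x9E = 10011110 (10xxxxxx ✓), payload 011110.
Byte 3: 0x9E = 10011110 (10xxxxxx ✓), payload 011110.
Concatenate: 1001011110011110 = 0x979E (16 bits → U+979E).

U+979E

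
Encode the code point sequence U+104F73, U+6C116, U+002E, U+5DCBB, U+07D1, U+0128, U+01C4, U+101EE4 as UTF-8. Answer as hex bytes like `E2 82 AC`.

U+104F73: 4-byte form → F4 84 BD B3.
U+6C116: 4-byte form → F1 AC 84 96.
U+002E: 1-byte form → 2E.
U+5DCBB: 4-byte form → F1 9D B2 BB.
U+07D1: 2-byte form → DF 91.
U+0128: 2-byte form → C4 A8.
U+01C4: 2-byte form → C7 84.
U+101EE4: 4-byte form → F4 81 BB A4.
Concatenated (23 bytes): F4 84 BD B3 F1 AC 84 96 2E F1 9D B2 BB DF 91 C4 A8 C7 84 F4 81 BB A4.

F4 84 BD B3 F1 AC 84 96 2E F1 9D B2 BB DF 91 C4 A8 C7 84 F4 81 BB A4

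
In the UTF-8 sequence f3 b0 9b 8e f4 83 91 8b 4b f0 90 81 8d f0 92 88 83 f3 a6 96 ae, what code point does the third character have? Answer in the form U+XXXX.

Offset 0: leading byte 0xF3 = 11110011 → 4-byte char #1 = F3 B0 9B 8E.
Offset 4: leading byte 0xF4 = 11110100 → 4-byte char #2 = F4 83 91 8B.
Offset 8: leading byte 0x4B = 01001011 → 1-byte char #3 = 4B.
Leading byte 0x4B = 01001011 matches 0xxxxxxx → 1-byte sequence.
Byte 1: 0x4B = 01001011, payload 1001011 (7 bits).
Concatenate: 1001011 = 0x4B (7 bits → U+004B).

U+004B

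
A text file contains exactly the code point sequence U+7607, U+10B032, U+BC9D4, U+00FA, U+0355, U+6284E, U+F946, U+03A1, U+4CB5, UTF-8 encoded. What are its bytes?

E7 98 87 F4 8B 80 B2 F2 BC A7 94 C3 BA CD 95 F1 A2 A1 8E EF A5 86 CE A1 E4 B2 B5

U+7607: 3-byte form → E7 98 87.
U+10B032: 4-byte form → F4 8B 80 B2.
U+BC9D4: 4-byte form → F2 BC A7 94.
U+00FA: 2-byte form → C3 BA.
U+0355: 2-byte form → CD 95.
U+6284E: 4-byte form → F1 A2 A1 8E.
U+F946: 3-byte form → EF A5 86.
U+03A1: 2-byte form → CE A1.
U+4CB5: 3-byte form → E4 B2 B5.
Concatenated (27 bytes): E7 98 87 F4 8B 80 B2 F2 BC A7 94 C3 BA CD 95 F1 A2 A1 8E EF A5 86 CE A1 E4 B2 B5.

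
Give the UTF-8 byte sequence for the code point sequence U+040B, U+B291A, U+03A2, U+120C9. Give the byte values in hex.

U+040B: 2-byte form → D0 8B.
U+B291A: 4-byte form → F2 B2 A4 9A.
U+03A2: 2-byte form → CE A2.
U+120C9: 4-byte form → F0 92 83 89.
Concatenated (12 bytes): D0 8B F2 B2 A4 9A CE A2 F0 92 83 89.

D0 8B F2 B2 A4 9A CE A2 F0 92 83 89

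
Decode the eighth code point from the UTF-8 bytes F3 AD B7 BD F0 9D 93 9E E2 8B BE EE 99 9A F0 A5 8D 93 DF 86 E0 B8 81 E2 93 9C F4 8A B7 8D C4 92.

Offset 0: leading byte 0xF3 = 11110011 → 4-byte char #1 = F3 AD B7 BD.
Offset 4: leading byte 0xF0 = 11110000 → 4-byte char #2 = F0 9D 93 9E.
Offset 8: leading byte 0xE2 = 11100010 → 3-byte char #3 = E2 8B BE.
Offset 11: leading byte 0xEE = 11101110 → 3-byte char #4 = EE 99 9A.
Offset 14: leading byte 0xF0 = 11110000 → 4-byte char #5 = F0 A5 8D 93.
Offset 18: leading byte 0xDF = 11011111 → 2-byte char #6 = DF 86.
Offset 20: leading byte 0xE0 = 11100000 → 3-byte char #7 = E0 B8 81.
Offset 23: leading byte 0xE2 = 11100010 → 3-byte char #8 = E2 93 9C.
Leading byte 0xE2 = 11100010 matches 1110xxxx → 3-byte sequence.
Byte 1: 0xE2 = 11100010, payload 0010 (4 bits).
Byte 2: 0x93 = 10010011 (10xxxxxx ✓), payload 010011.
Byte 3: 0x9C = 10011100 (10xxxxxx ✓), payload 011100.
Concatenate: 0010010011011100 = 0x24DC (16 bits → U+24DC).

U+24DC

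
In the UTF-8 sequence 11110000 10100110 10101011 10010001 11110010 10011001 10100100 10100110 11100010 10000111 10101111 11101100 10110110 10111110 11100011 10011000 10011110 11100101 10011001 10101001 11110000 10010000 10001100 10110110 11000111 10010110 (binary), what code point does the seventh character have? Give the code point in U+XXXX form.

U+10336

Offset 0: leading byte 0xF0 = 11110000 → 4-byte char #1 = F0 A6 AB 91.
Offset 4: leading byte 0xF2 = 11110010 → 4-byte char #2 = F2 99 A4 A6.
Offset 8: leading byte 0xE2 = 11100010 → 3-byte char #3 = E2 87 AF.
Offset 11: leading byte 0xEC = 11101100 → 3-byte char #4 = EC B6 BE.
Offset 14: leading byte 0xE3 = 11100011 → 3-byte char #5 = E3 98 9E.
Offset 17: leading byte 0xE5 = 11100101 → 3-byte char #6 = E5 99 A9.
Offset 20: leading byte 0xF0 = 11110000 → 4-byte char #7 = F0 90 8C B6.
Leading byte 0xF0 = 11110000 matches 11110xxx → 4-byte sequence.
Byte 1: 0xF0 = 11110000, payload 000 (3 bits).
Byte 2: 0x90 = 10010000 (10xxxxxx ✓), payload 010000.
Byte 3: 0x8C = 10001100 (10xxxxxx ✓), payload 001100.
Byte 4: 0xB6 = 10110110 (10xxxxxx ✓), payload 110110.
Concatenate: 000010000001100110110 = 0x10336 (21 bits → U+10336).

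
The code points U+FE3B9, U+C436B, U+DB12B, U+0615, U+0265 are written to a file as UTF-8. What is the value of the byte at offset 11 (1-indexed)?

1-indexed offset 11 is 0-indexed offset 10.
U+FE3B9 → 4-byte form F3 BE 8E B9 at offsets 0–3.
U+C436B → 4-byte form F3 84 8D AB at offsets 4–7.
U+DB12B → 4-byte form F3 9B 84 AB at offsets 8–11.
Offset 10 falls in char 3's range; it's byte 3 of F3 9B 84 AB = 0x84.

0x84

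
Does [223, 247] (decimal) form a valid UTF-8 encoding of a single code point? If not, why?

Leading byte 0xDF = 11011111 → 2-byte form.
Byte 2 is 0xF7 = 11110111, which is not 10xxxxxx — expected a continuation byte.

invalid (non-continuation byte where continuation expected)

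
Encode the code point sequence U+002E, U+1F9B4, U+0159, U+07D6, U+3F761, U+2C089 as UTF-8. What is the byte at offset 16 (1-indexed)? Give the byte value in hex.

1-indexed offset 16 is 0-indexed offset 15.
U+002E → 1-byte form 2E at offsets 0–0.
U+1F9B4 → 4-byte form F0 9F A6 B4 at offsets 1–4.
U+0159 → 2-byte form C5 99 at offsets 5–6.
U+07D6 → 2-byte form DF 96 at offsets 7–8.
U+3F761 → 4-byte form F0 BF 9D A1 at offsets 9–12.
U+2C089 → 4-byte form F0 AC 82 89 at offsets 13–16.
Offset 15 falls in char 6's range; it's byte 3 of F0 AC 82 89 = 0x82.

0x82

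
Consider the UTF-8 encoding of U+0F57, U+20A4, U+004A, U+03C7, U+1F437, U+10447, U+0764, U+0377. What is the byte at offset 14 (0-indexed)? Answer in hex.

0x90

U+0F57 → 3-byte form E0 BD 97 at offsets 0–2.
U+20A4 → 3-byte form E2 82 A4 at offsets 3–5.
U+004A → 1-byte form 4A at offsets 6–6.
U+03C7 → 2-byte form CF 87 at offsets 7–8.
U+1F437 → 4-byte form F0 9F 90 B7 at offsets 9–12.
U+10447 → 4-byte form F0 90 91 87 at offsets 13–16.
Offset 14 falls in char 6's range; it's byte 2 of F0 90 91 87 = 0x90.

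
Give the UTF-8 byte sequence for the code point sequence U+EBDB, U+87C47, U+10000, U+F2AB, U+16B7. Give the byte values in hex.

EE AF 9B F2 87 B1 87 F0 90 80 80 EF 8A AB E1 9A B7

U+EBDB: 3-byte form → EE AF 9B.
U+87C47: 4-byte form → F2 87 B1 87.
U+10000: 4-byte form → F0 90 80 80.
U+F2AB: 3-byte form → EF 8A AB.
U+16B7: 3-byte form → E1 9A B7.
Concatenated (17 bytes): EE AF 9B F2 87 B1 87 F0 90 80 80 EF 8A AB E1 9A B7.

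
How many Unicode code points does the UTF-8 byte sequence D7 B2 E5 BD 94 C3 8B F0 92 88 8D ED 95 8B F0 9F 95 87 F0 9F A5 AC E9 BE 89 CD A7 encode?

Byte at offset 0: 0xD7 = 11010111 → 2-byte char (#1). Advance 2.
Byte at offset 2: 0xE5 = 11100101 → 3-byte char (#2). Advance 3.
Byte at offset 5: 0xC3 = 11000011 → 2-byte char (#3). Advance 2.
Byte at offset 7: 0xF0 = 11110000 → 4-byte char (#4). Advance 4.
Byte at offset 11: 0xED = 11101101 → 3-byte char (#5). Advance 3.
Byte at offset 14: 0xF0 = 11110000 → 4-byte char (#6). Advance 4.
Byte at offset 18: 0xF0 = 11110000 → 4-byte char (#7). Advance 4.
Byte at offset 22: 0xE9 = 11101001 → 3-byte char (#8). Advance 3.
Byte at offset 25: 0xCD = 11001101 → 2-byte char (#9). Advance 2.
Reached end at offset 27 after 9 code points.

9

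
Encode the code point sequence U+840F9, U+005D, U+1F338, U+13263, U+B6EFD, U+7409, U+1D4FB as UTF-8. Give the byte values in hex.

U+840F9: 4-byte form → F2 84 83 B9.
U+005D: 1-byte form → 5D.
U+1F338: 4-byte form → F0 9F 8C B8.
U+13263: 4-byte form → F0 93 89 A3.
U+B6EFD: 4-byte form → F2 B6 BB BD.
U+7409: 3-byte form → E7 90 89.
U+1D4FB: 4-byte form → F0 9D 93 BB.
Concatenated (24 bytes): F2 84 83 B9 5D F0 9F 8C B8 F0 93 89 A3 F2 B6 BB BD E7 90 89 F0 9D 93 BB.

F2 84 83 B9 5D F0 9F 8C B8 F0 93 89 A3 F2 B6 BB BD E7 90 89 F0 9D 93 BB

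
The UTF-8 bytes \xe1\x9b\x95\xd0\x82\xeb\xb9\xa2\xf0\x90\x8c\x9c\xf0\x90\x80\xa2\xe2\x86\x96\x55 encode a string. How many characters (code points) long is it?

7

Byte at offset 0: 0xE1 = 11100001 → 3-byte char (#1). Advance 3.
Byte at offset 3: 0xD0 = 11010000 → 2-byte char (#2). Advance 2.
Byte at offset 5: 0xEB = 11101011 → 3-byte char (#3). Advance 3.
Byte at offset 8: 0xF0 = 11110000 → 4-byte char (#4). Advance 4.
Byte at offset 12: 0xF0 = 11110000 → 4-byte char (#5). Advance 4.
Byte at offset 16: 0xE2 = 11100010 → 3-byte char (#6). Advance 3.
Byte at offset 19: 0x55 = 01010101 → 1-byte char (#7). Advance 1.
Reached end at offset 20 after 7 code points.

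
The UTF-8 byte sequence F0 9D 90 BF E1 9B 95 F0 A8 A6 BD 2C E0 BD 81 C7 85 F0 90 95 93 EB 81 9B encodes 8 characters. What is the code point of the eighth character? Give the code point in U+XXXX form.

U+B05B

Offset 0: leading byte 0xF0 = 11110000 → 4-byte char #1 = F0 9D 90 BF.
Offset 4: leading byte 0xE1 = 11100001 → 3-byte char #2 = E1 9B 95.
Offset 7: leading byte 0xF0 = 11110000 → 4-byte char #3 = F0 A8 A6 BD.
Offset 11: leading byte 0x2C = 00101100 → 1-byte char #4 = 2C.
Offset 12: leading byte 0xE0 = 11100000 → 3-byte char #5 = E0 BD 81.
Offset 15: leading byte 0xC7 = 11000111 → 2-byte char #6 = C7 85.
Offset 17: leading byte 0xF0 = 11110000 → 4-byte char #7 = F0 90 95 93.
Offset 21: leading byte 0xEB = 11101011 → 3-byte char #8 = EB 81 9B.
Leading byte 0xEB = 11101011 matches 1110xxxx → 3-byte sequence.
Byte 1: 0xEB = 11101011, payload 1011 (4 bits).
Byte 2: 0x81 = 10000001 (10xxxxxx ✓), payload 000001.
Byte 3: 0x9B = 10011011 (10xxxxxx ✓), payload 011011.
Concatenate: 1011000001011011 = 0xB05B (16 bits → U+B05B).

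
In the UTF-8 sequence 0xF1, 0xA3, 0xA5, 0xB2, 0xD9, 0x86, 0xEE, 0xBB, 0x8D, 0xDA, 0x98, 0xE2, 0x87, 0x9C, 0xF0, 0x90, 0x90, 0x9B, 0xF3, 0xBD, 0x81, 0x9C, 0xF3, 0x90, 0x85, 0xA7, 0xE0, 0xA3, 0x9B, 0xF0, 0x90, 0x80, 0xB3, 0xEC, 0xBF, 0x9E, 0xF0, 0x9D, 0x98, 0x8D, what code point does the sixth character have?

U+1041B

Offset 0: leading byte 0xF1 = 11110001 → 4-byte char #1 = F1 A3 A5 B2.
Offset 4: leading byte 0xD9 = 11011001 → 2-byte char #2 = D9 86.
Offset 6: leading byte 0xEE = 11101110 → 3-byte char #3 = EE BB 8D.
Offset 9: leading byte 0xDA = 11011010 → 2-byte char #4 = DA 98.
Offset 11: leading byte 0xE2 = 11100010 → 3-byte char #5 = E2 87 9C.
Offset 14: leading byte 0xF0 = 11110000 → 4-byte char #6 = F0 90 90 9B.
Leading byte 0xF0 = 11110000 matches 11110xxx → 4-byte sequence.
Byte 1: 0xF0 = 11110000, payload 000 (3 bits).
Byte 2: 0x90 = 10010000 (10xxxxxx ✓), payload 010000.
Byte 3: 0x90 = 10010000 (10xxxxxx ✓), payload 010000.
Byte 4: 0x9B = 10011011 (10xxxxxx ✓), payload 011011.
Concatenate: 000010000010000011011 = 0x1041B (21 bits → U+1041B).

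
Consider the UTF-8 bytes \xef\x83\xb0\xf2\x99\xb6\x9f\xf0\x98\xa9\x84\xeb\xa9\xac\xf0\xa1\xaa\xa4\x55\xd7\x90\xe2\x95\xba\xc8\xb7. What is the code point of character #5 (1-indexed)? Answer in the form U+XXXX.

U+21AA4

Offset 0: leading byte 0xEF = 11101111 → 3-byte char #1 = EF 83 B0.
Offset 3: leading byte 0xF2 = 11110010 → 4-byte char #2 = F2 99 B6 9F.
Offset 7: leading byte 0xF0 = 11110000 → 4-byte char #3 = F0 98 A9 84.
Offset 11: leading byte 0xEB = 11101011 → 3-byte char #4 = EB A9 AC.
Offset 14: leading byte 0xF0 = 11110000 → 4-byte char #5 = F0 A1 AA A4.
Leading byte 0xF0 = 11110000 matches 11110xxx → 4-byte sequence.
Byte 1: 0xF0 = 11110000, payload 000 (3 bits).
Byte 2: 0xA1 = 10100001 (10xxxxxx ✓), payload 100001.
Byte 3: 0xAA = 10101010 (10xxxxxx ✓), payload 101010.
Byte 4: 0xA4 = 10100100 (10xxxxxx ✓), payload 100100.
Concatenate: 000100001101010100100 = 0x21AA4 (21 bits → U+21AA4).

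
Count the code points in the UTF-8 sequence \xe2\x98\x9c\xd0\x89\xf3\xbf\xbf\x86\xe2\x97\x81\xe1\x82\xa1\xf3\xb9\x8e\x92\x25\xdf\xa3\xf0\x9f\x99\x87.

9

Byte at offset 0: 0xE2 = 11100010 → 3-byte char (#1). Advance 3.
Byte at offset 3: 0xD0 = 11010000 → 2-byte char (#2). Advance 2.
Byte at offset 5: 0xF3 = 11110011 → 4-byte char (#3). Advance 4.
Byte at offset 9: 0xE2 = 11100010 → 3-byte char (#4). Advance 3.
Byte at offset 12: 0xE1 = 11100001 → 3-byte char (#5). Advance 3.
Byte at offset 15: 0xF3 = 11110011 → 4-byte char (#6). Advance 4.
Byte at offset 19: 0x25 = 00100101 → 1-byte char (#7). Advance 1.
Byte at offset 20: 0xDF = 11011111 → 2-byte char (#8). Advance 2.
Byte at offset 22: 0xF0 = 11110000 → 4-byte char (#9). Advance 4.
Reached end at offset 26 after 9 code points.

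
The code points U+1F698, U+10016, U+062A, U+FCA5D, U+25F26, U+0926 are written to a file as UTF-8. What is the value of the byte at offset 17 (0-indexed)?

U+1F698 → 4-byte form F0 9F 9A 98 at offsets 0–3.
U+10016 → 4-byte form F0 90 80 96 at offsets 4–7.
U+062A → 2-byte form D8 AA at offsets 8–9.
U+FCA5D → 4-byte form F3 BC A9 9D at offsets 10–13.
U+25F26 → 4-byte form F0 A5 BC A6 at offsets 14–17.
Offset 17 falls in char 5's range; it's byte 4 of F0 A5 BC A6 = 0xA6.

0xA6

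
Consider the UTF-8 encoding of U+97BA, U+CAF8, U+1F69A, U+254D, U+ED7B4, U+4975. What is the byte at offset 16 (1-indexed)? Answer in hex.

0x9E

1-indexed offset 16 is 0-indexed offset 15.
U+97BA → 3-byte form E9 9E BA at offsets 0–2.
U+CAF8 → 3-byte form EC AB B8 at offsets 3–5.
U+1F69A → 4-byte form F0 9F 9A 9A at offsets 6–9.
U+254D → 3-byte form E2 95 8D at offsets 10–12.
U+ED7B4 → 4-byte form F3 AD 9E B4 at offsets 13–16.
Offset 15 falls in char 5's range; it's byte 3 of F3 AD 9E B4 = 0x9E.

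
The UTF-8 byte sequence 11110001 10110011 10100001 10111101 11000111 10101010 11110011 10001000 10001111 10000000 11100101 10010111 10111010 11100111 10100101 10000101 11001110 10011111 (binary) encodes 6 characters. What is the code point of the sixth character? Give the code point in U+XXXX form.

U+039F

Offset 0: leading byte 0xF1 = 11110001 → 4-byte char #1 = F1 B3 A1 BD.
Offset 4: leading byte 0xC7 = 11000111 → 2-byte char #2 = C7 AA.
Offset 6: leading byte 0xF3 = 11110011 → 4-byte char #3 = F3 88 8F 80.
Offset 10: leading byte 0xE5 = 11100101 → 3-byte char #4 = E5 97 BA.
Offset 13: leading byte 0xE7 = 11100111 → 3-byte char #5 = E7 A5 85.
Offset 16: leading byte 0xCE = 11001110 → 2-byte char #6 = CE 9F.
Leading byte 0xCE = 11001110 matches 110xxxxx → 2-byte sequence.
Byte 1: 0xCE = 11001110, payload 01110 (5 bits).
Byte 2: 0x9F = 10011111 (10xxxxxx ✓), payload 011111.
Concatenate: 01110011111 = 0x39F (11 bits → U+039F).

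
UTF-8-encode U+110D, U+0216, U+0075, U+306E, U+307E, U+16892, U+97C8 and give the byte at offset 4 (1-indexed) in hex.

0xC8

1-indexed offset 4 is 0-indexed offset 3.
U+110D → 3-byte form E1 84 8D at offsets 0–2.
U+0216 → 2-byte form C8 96 at offsets 3–4.
Offset 3 falls in char 2's range; it's byte 1 of C8 96 = 0xC8.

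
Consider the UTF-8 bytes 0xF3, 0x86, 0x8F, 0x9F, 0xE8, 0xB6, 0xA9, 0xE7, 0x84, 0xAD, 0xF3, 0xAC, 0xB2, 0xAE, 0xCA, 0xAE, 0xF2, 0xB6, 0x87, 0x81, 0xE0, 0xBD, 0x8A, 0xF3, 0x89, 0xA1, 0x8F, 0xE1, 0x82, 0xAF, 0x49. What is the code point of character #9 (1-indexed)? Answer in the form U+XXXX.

U+10AF

Offset 0: leading byte 0xF3 = 11110011 → 4-byte char #1 = F3 86 8F 9F.
Offset 4: leading byte 0xE8 = 11101000 → 3-byte char #2 = E8 B6 A9.
Offset 7: leading byte 0xE7 = 11100111 → 3-byte char #3 = E7 84 AD.
Offset 10: leading byte 0xF3 = 11110011 → 4-byte char #4 = F3 AC B2 AE.
Offset 14: leading byte 0xCA = 11001010 → 2-byte char #5 = CA AE.
Offset 16: leading byte 0xF2 = 11110010 → 4-byte char #6 = F2 B6 87 81.
Offset 20: leading byte 0xE0 = 11100000 → 3-byte char #7 = E0 BD 8A.
Offset 23: leading byte 0xF3 = 11110011 → 4-byte char #8 = F3 89 A1 8F.
Offset 27: leading byte 0xE1 = 11100001 → 3-byte char #9 = E1 82 AF.
Leading byte 0xE1 = 11100001 matches 1110xxxx → 3-byte sequence.
Byte 1: 0xE1 = 11100001, payload 0001 (4 bits).
Byte 2: 0x82 = 10000010 (10xxxxxx ✓), payload 000010.
Byte 3: 0xAF = 10101111 (10xxxxxx ✓), payload 101111.
Concatenate: 0001000010101111 = 0x10AF (16 bits → U+10AF).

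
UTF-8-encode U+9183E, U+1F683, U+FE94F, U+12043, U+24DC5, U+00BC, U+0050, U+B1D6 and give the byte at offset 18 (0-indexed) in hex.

U+9183E → 4-byte form F2 91 A0 BE at offsets 0–3.
U+1F683 → 4-byte form F0 9F 9A 83 at offsets 4–7.
U+FE94F → 4-byte form F3 BE A5 8F at offsets 8–11.
U+12043 → 4-byte form F0 92 81 83 at offsets 12–15.
U+24DC5 → 4-byte form F0 A4 B7 85 at offsets 16–19.
Offset 18 falls in char 5's range; it's byte 3 of F0 A4 B7 85 = 0xB7.

0xB7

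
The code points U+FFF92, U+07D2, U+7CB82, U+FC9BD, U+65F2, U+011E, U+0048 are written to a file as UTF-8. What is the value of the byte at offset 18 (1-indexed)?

0xC4

1-indexed offset 18 is 0-indexed offset 17.
U+FFF92 → 4-byte form F3 BF BE 92 at offsets 0–3.
U+07D2 → 2-byte form DF 92 at offsets 4–5.
U+7CB82 → 4-byte form F1 BC AE 82 at offsets 6–9.
U+FC9BD → 4-byte form F3 BC A6 BD at offsets 10–13.
U+65F2 → 3-byte form E6 97 B2 at offsets 14–16.
U+011E → 2-byte form C4 9E at offsets 17–18.
Offset 17 falls in char 6's range; it's byte 1 of C4 9E = 0xC4.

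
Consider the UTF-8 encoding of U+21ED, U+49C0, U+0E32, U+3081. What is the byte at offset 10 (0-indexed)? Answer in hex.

U+21ED → 3-byte form E2 87 AD at offsets 0–2.
U+49C0 → 3-byte form E4 A7 80 at offsets 3–5.
U+0E32 → 3-byte form E0 B8 B2 at offsets 6–8.
U+3081 → 3-byte form E3 82 81 at offsets 9–11.
Offset 10 falls in char 4's range; it's byte 2 of E3 82 81 = 0x82.

0x82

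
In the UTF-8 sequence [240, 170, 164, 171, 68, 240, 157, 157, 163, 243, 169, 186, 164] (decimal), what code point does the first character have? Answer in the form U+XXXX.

U+2A92B

Offset 0: leading byte 0xF0 = 11110000 → 4-byte char #1 = F0 AA A4 AB.
Leading byte 0xF0 = 11110000 matches 11110xxx → 4-byte sequence.
Byte 1: 0xF0 = 11110000, payload 000 (3 bits).
Byte 2: 0xAA = 10101010 (10xxxxxx ✓), payload 101010.
Byte 3: 0xA4 = 10100100 (10xxxxxx ✓), payload 100100.
Byte 4: 0xAB = 10101011 (10xxxxxx ✓), payload 101011.
Concatenate: 000101010100100101011 = 0x2A92B (21 bits → U+2A92B).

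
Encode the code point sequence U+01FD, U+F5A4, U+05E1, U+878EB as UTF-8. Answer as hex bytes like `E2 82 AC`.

U+01FD: 2-byte form → C7 BD.
U+F5A4: 3-byte form → EF 96 A4.
U+05E1: 2-byte form → D7 A1.
U+878EB: 4-byte form → F2 87 A3 AB.
Concatenated (11 bytes): C7 BD EF 96 A4 D7 A1 F2 87 A3 AB.

C7 BD EF 96 A4 D7 A1 F2 87 A3 AB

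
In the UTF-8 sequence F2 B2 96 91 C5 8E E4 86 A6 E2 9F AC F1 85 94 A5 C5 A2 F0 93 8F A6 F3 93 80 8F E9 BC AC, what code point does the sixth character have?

U+0162

Offset 0: leading byte 0xF2 = 11110010 → 4-byte char #1 = F2 B2 96 91.
Offset 4: leading byte 0xC5 = 11000101 → 2-byte char #2 = C5 8E.
Offset 6: leading byte 0xE4 = 11100100 → 3-byte char #3 = E4 86 A6.
Offset 9: leading byte 0xE2 = 11100010 → 3-byte char #4 = E2 9F AC.
Offset 12: leading byte 0xF1 = 11110001 → 4-byte char #5 = F1 85 94 A5.
Offset 16: leading byte 0xC5 = 11000101 → 2-byte char #6 = C5 A2.
Leading byte 0xC5 = 11000101 matches 110xxxxx → 2-byte sequence.
Byte 1: 0xC5 = 11000101, payload 00101 (5 bits).
Byte 2: 0xA2 = 10100010 (10xxxxxx ✓), payload 100010.
Concatenate: 00101100010 = 0x162 (11 bits → U+0162).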